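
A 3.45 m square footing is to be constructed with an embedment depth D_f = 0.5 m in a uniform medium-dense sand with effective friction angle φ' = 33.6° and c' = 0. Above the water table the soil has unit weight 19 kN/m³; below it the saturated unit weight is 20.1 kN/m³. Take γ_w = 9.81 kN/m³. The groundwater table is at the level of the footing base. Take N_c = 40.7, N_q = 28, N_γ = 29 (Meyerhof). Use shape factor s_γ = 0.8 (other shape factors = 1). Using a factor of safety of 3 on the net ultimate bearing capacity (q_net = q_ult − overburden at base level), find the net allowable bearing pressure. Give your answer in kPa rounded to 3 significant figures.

Overburden at base level: q = 19 × 0.5 = 9.5 kPa.
Below the base the soil is submerged, so the ½γBN_γ term uses γ' = 20.1 − 9.81 = 10.29 kN/m³.
Surcharge term q·N_q = 9.5 × 28 = 266 kPa; self-weight term 0.5·γ·B·N_γ·s_γ = 0.5 × 10.29 × 3.45 × 29 × 0.8 = 411.81 kPa.
q_ult = 266 + 411.81 = 677.81 kPa.
q_net = 677.81 − 9.5 = 668.31 kPa.
q_all(net) = 668.31 / 3 = 222.77 kPa.

q_all(net) ≈ 223 kPa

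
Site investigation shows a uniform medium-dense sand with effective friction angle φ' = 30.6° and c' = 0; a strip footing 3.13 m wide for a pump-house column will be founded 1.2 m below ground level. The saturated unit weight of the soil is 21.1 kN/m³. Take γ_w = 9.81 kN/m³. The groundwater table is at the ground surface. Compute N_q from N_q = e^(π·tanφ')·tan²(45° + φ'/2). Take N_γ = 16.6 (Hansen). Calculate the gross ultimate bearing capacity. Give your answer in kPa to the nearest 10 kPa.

q_ult ≈ 560 kPa

tan30.6° = 0.5914, so N_q = e^(π×0.5914)·tan²(60.3°) = 6.41 × 3.074 = 19.7.
With the water table at the surface the whole profile is submerged: γ' = 21.1 − 9.81 = 11.29 kN/m³, so q = γ'·D_f = 13.548 kPa; the same γ' applies in the ½γBN_γ term.
q_ult = q·N_q + 0.5·γ·B·N_γ
     = 13.548 × 19.704 + 0.5 × 11.29 × 3.13 × 16.6
     = 266.94 + 293.3 = 560.25 kPa.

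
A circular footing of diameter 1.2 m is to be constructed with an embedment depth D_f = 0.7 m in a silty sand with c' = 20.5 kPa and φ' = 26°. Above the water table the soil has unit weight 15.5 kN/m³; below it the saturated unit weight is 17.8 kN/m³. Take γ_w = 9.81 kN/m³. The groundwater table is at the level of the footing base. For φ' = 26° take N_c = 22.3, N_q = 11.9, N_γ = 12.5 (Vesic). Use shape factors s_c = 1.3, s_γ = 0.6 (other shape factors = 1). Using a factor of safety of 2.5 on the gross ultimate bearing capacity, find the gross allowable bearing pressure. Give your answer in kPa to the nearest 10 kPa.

Overburden at base level: q = 15.5 × 0.7 = 10.85 kPa.
Below the base the soil is submerged, so the ½γBN_γ term uses γ' = 17.8 − 9.81 = 7.99 kN/m³.
Cohesion term c·N_c·s_c = 20.5 × 22.3 × 1.3 = 594.3 kPa; surcharge term q·N_q = 10.85 × 11.9 = 129.12 kPa; self-weight term 0.5·γ·B·N_γ·s_γ = 0.5 × 7.99 × 1.2 × 12.5 × 0.6 = 35.955 kPa.
q_ult = 594.3 + 129.12 + 35.955 = 759.37 kPa.
q_all = 759.37 / 2.5 = 303.75 kPa.

q_all ≈ 300 kPa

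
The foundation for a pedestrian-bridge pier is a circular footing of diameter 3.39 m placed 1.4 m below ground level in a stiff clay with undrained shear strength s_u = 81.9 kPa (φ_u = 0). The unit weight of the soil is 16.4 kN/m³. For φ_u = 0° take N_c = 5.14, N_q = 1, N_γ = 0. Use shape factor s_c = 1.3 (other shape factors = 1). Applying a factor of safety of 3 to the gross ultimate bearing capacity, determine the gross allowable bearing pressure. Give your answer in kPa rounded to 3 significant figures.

q_all ≈ 190 kPa

Overburden at base level: q = 16.4 × 1.4 = 22.96 kPa.
Cohesion term c·N_c·s_c = 81.9 × 5.14 × 1.3 = 547.26 kPa; surcharge term q·N_q = 22.96 × 1 = 22.96 kPa.
q_ult = 547.26 + 22.96 = 570.22 kPa.
q_all = q_ult / FS = 570.22 / 3 = 190.07 kPa.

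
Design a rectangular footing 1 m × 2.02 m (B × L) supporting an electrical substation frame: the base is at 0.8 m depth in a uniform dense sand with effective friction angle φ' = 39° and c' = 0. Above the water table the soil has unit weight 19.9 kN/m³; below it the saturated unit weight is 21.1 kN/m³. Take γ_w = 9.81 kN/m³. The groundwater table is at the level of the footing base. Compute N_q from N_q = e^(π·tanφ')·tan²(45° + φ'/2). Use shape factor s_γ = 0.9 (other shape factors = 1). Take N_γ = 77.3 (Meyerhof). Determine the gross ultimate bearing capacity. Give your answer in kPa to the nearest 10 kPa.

q_ult ≈ 1280 kPa

tan39° = 0.8098, so N_q = e^(π×0.8098)·tan²(64.5°) = 12.731 × 4.395 = 55.96.
Overburden at base level: q = 19.9 × 0.8 = 15.92 kPa.
Below the base the soil is submerged, so the ½γBN_γ term uses γ' = 21.1 − 9.81 = 11.29 kN/m³.
Surcharge term q·N_q = 15.92 × 55.957 = 890.84 kPa; self-weight term 0.5·γ·B·N_γ·s_γ = 0.5 × 11.29 × 1 × 77.3 × 0.9 = 392.72 kPa.
q_ult = 890.84 + 392.72 = 1283.6 kPa.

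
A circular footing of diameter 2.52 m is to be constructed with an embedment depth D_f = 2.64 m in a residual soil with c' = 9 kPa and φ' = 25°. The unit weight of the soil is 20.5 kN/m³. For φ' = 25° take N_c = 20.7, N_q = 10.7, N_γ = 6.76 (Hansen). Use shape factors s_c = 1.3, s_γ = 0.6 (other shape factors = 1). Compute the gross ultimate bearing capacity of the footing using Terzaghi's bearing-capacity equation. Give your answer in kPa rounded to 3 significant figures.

q_ult ≈ 926 kPa

Effective surcharge at the founding depth q = γ·D_f = 20.5 × 2.64 = 54.12 kPa.
q_ult = c·N_c·s_c + q·N_q + 0.5·γ·B·N_γ·s_γ
     = 9 × 20.7 × 1.3 + 54.12 × 10.7 + 0.5 × 20.5 × 2.52 × 6.76 × 0.6
     = 242.19 + 579.08 + 104.77 = 926.04 kPa.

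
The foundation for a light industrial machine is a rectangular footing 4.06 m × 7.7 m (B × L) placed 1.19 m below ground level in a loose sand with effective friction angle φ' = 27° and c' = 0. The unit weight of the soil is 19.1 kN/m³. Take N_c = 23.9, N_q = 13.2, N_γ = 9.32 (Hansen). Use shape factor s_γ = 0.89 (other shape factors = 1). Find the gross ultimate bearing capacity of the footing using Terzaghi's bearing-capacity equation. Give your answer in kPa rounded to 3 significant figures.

Effective surcharge at the founding depth q = γ·D_f = 19.1 × 1.19 = 22.729 kPa.
q_ult = q·N_q + 0.5·γ·B·N_γ·s_γ
     = 22.729 × 13.2 + 0.5 × 19.1 × 4.06 × 9.32 × 0.89
     = 300.02 + 321.61 = 621.64 kPa.

q_ult ≈ 622 kPa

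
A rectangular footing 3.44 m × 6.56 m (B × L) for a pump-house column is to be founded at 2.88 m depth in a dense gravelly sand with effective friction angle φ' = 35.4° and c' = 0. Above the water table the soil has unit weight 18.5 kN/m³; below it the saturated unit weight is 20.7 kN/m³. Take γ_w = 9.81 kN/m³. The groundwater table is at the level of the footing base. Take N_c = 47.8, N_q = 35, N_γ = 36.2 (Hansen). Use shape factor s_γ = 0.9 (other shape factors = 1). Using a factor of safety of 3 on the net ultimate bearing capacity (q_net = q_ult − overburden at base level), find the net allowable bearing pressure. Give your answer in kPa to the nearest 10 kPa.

q_all(net) ≈ 810 kPa

Effective surcharge at the founding depth q = γ·D_f = 18.5 × 2.88 = 53.28 kPa.
The water table coincides with the base, so in the self-weight term γ → γ' = 10.89 kN/m³.
q_ult = q·N_q + 0.5·γ·B·N_γ·s_γ
     = 53.28 × 35 + 0.5 × 10.89 × 3.44 × 36.2 × 0.9
     = 1864.8 + 610.25 = 2475 kPa.
q_net = 2475 − 53.28 = 2421.8 kPa.
q_all(net) = 2421.8 / 3 = 807.26 kPa.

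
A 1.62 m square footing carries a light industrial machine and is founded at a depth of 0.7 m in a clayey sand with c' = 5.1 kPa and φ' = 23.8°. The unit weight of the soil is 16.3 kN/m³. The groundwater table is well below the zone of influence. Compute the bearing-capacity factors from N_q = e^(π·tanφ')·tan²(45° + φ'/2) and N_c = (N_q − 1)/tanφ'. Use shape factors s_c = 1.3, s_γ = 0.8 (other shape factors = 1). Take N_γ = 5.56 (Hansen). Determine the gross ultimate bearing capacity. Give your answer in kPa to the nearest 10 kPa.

q_ult ≈ 290 kPa

tan23.8° = 0.4411, so N_q = e^(π×0.4411)·tan²(56.9°) = 3.997 × 2.353 = 9.41.
N_c = (9.41 − 1)/tan23.8° = 19.06.
Overburden at base level: q = 16.3 × 0.7 = 11.41 kPa.
Cohesion term c·N_c·s_c = 5.1 × 19.059 × 1.3 = 126.36 kPa; surcharge term q·N_q = 11.41 × 9.4061 = 107.32 kPa; self-weight term 0.5·γ·B·N_γ·s_γ = 0.5 × 16.3 × 1.62 × 5.56 × 0.8 = 58.727 kPa.
q_ult = 126.36 + 107.32 + 58.727 = 292.41 kPa.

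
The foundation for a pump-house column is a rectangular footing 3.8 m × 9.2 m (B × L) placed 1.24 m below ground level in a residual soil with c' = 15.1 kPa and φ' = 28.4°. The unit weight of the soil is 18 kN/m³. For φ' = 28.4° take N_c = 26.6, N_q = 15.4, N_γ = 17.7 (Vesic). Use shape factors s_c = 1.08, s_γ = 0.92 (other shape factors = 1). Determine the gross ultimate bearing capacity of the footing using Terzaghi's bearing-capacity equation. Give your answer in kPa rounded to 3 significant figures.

q_ult ≈ 1330 kPa

q = γ·D_f = 18 × 1.24 = 22.32 kPa.
c·N_c·s_c = 15.1 × 26.6 × 1.08 = 433.79 kPa
q·N_q = 22.32 × 15.4 = 343.73 kPa
0.5·γ·B·N_γ·s_γ = 0.5 × 18 × 3.8 × 17.7 × 0.92 = 556.91 kPa
q_ult = 433.79 + 343.73 + 556.91 = 1334.4 kPa.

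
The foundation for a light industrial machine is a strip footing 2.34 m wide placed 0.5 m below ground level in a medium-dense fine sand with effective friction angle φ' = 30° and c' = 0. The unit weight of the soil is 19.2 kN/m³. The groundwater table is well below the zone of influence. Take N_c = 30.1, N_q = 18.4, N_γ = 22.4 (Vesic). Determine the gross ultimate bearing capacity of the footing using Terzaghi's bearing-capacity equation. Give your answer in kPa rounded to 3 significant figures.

Effective surcharge at the founding depth q = γ·D_f = 19.2 × 0.5 = 9.6 kPa.
q_ult = q·N_q + 0.5·γ·B·N_γ
     = 9.6 × 18.4 + 0.5 × 19.2 × 2.34 × 22.4
     = 176.64 + 503.19 = 679.83 kPa.

q_ult ≈ 680 kPa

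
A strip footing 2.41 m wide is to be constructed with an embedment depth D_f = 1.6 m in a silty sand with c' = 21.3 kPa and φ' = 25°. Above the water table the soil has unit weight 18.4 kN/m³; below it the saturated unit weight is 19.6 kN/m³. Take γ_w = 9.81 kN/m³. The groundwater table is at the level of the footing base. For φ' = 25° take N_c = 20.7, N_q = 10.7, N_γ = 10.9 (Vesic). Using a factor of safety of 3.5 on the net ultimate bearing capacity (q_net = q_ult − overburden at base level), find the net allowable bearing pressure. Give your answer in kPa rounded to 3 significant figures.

Overburden at base level: q = 18.4 × 1.6 = 29.44 kPa.
Below the base the soil is submerged, so the ½γBN_γ term uses γ' = 19.6 − 9.81 = 9.79 kN/m³.
Cohesion term c·N_c = 21.3 × 20.7 = 440.91 kPa; surcharge term q·N_q = 29.44 × 10.7 = 315.01 kPa; self-weight term 0.5·γ·B·N_γ = 0.5 × 9.79 × 2.41 × 10.9 = 128.59 kPa.
q_ult = 440.91 + 315.01 + 128.59 = 884.5 kPa.
q_net = 884.5 − 29.44 = 855.06 kPa.
q_all(net) = 855.06 / 3.5 = 244.3 kPa.

q_all(net) ≈ 244 kPa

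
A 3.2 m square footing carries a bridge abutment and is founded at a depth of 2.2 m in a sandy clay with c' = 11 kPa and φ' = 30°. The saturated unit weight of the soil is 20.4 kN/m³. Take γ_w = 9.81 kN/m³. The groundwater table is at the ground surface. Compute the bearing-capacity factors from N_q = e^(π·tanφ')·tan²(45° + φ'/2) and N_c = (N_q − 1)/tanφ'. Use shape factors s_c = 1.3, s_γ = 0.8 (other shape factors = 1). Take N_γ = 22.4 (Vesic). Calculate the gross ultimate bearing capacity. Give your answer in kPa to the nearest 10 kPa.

q_ult ≈ 1160 kPa

tan30° = 0.5774, so N_q = e^(π×0.5774)·tan²(60°) = 6.134 × 3.0 = 18.4.
N_c = (18.4 − 1)/tan30° = 30.14.
Water table at ground surface, so effective unit weight γ' = 20.4 − 9.81 = 10.59 kN/m³ is used throughout; overburden q = 10.59 × 2.2 = 23.298 kPa; the same γ' applies in the ½γBN_γ term.
Cohesion term c·N_c·s_c = 11 × 30.14 × 1.3 = 431 kPa; surcharge term q·N_q = 23.298 × 18.401 = 428.71 kPa; self-weight term 0.5·γ·B·N_γ·s_γ = 0.5 × 10.59 × 3.2 × 22.4 × 0.8 = 303.64 kPa.
q_ult = 431 + 428.71 + 303.64 = 1163.3 kPa.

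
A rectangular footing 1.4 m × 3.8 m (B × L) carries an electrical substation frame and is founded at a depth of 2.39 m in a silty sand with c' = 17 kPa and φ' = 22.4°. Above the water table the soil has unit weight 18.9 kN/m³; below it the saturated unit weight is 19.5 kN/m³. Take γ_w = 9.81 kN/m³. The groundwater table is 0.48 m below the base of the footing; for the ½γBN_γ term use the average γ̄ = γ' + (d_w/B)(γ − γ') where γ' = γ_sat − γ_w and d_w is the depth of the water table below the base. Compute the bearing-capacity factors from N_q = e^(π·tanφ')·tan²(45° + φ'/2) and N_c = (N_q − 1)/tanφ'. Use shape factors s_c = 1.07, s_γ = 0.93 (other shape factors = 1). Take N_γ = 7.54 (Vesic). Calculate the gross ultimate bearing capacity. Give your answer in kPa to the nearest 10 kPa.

q_ult ≈ 750 kPa

tan22.4° = 0.4122, so N_q = e^(π×0.4122)·tan²(56.2°) = 3.651 × 2.231 = 8.15.
N_c = (8.15 − 1)/tan22.4° = 17.34.
q = γ·D_f = 18.9 × 2.39 = 45.171 kPa.
γ' = 9.69 kN/m³; averaging over the depth B below the base, γ̄ = γ' + (d_w/B)(γ − γ') = 12.848 kN/m³.
c·N_c·s_c = 17 × 17.337 × 1.07 = 315.36 kPa
q·N_q = 45.171 × 8.1457 = 367.95 kPa
0.5·γ·B·N_γ·s_γ = 0.5 × 12.848 × 1.4 × 7.54 × 0.93 = 63.064 kPa
q_ult = 315.36 + 367.95 + 63.064 = 746.37 kPa.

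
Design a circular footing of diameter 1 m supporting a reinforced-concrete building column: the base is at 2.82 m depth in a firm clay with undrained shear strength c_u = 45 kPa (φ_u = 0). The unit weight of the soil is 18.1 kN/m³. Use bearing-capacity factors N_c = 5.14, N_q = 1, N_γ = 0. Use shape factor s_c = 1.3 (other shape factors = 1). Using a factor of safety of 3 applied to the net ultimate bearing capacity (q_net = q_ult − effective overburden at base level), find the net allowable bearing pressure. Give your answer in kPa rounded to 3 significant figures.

Overburden at base level: q = 18.1 × 2.82 = 51.042 kPa.
Cohesion term c·N_c·s_c = 45 × 5.14 × 1.3 = 300.69 kPa; surcharge term q·N_q = 51.042 × 1 = 51.042 kPa.
q_ult = 300.69 + 51.042 = 351.73 kPa.
Net ultimate: q_net = 351.73 − 51.042 = 300.69 kPa.
q_all(net) = 300.69 / 3 = 100.23 kPa.

q_all(net) ≈ 100 kPa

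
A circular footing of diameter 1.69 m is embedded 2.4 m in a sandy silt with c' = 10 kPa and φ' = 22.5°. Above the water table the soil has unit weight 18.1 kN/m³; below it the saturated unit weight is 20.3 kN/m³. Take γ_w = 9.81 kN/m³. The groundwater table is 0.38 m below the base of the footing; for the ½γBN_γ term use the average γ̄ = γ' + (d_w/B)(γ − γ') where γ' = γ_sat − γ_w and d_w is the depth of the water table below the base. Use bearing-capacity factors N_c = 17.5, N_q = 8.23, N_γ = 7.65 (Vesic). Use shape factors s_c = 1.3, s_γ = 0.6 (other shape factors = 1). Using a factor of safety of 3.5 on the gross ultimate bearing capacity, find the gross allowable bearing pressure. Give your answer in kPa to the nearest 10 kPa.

Effective surcharge at the founding depth q = γ·D_f = 18.1 × 2.4 = 43.44 kPa.
With d_w = 0.38 m < B, γ̄ = 10.49 + (0.38/1.69) × (18.1 − 10.49) = 12.201 kN/m³.
q_ult = c·N_c·s_c + q·N_q + 0.5·γ·B·N_γ·s_γ
     = 10 × 17.5 × 1.3 + 43.44 × 8.23 + 0.5 × 12.201 × 1.69 × 7.65 × 0.6
     = 227.5 + 357.51 + 47.323 = 632.33 kPa.
q_all = 632.33 / 3.5 = 180.67 kPa.

q_all ≈ 180 kPa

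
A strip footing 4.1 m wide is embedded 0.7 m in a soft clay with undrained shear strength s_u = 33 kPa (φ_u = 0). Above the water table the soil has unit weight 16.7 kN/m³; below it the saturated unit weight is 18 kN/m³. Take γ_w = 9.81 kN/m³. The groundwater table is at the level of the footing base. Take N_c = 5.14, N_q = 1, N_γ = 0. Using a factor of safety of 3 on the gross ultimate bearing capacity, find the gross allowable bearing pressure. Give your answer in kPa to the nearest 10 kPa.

q_all ≈ 60 kPa

Overburden at base level: q = 16.7 × 0.7 = 11.69 kPa.
Cohesion term c·N_c = 33 × 5.14 = 169.62 kPa; surcharge term q·N_q = 11.69 × 1 = 11.69 kPa.
q_ult = 169.62 + 11.69 = 181.31 kPa.
q_all = 181.31 / 3 = 60.437 kPa.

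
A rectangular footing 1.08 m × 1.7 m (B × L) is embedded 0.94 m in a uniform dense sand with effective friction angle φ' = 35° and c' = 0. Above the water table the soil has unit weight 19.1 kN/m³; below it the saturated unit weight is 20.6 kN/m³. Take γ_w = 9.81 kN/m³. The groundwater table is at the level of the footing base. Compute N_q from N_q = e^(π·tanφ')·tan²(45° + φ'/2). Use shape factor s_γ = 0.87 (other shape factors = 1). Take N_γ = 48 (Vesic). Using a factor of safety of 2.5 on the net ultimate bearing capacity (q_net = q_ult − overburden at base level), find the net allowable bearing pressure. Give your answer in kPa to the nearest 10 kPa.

N_q = e^(π·tan35°)·tan²(62.5°) = 33.3.
Effective surcharge at the founding depth q = γ·D_f = 19.1 × 0.94 = 17.954 kPa.
The water table coincides with the base, so in the self-weight term γ → γ' = 10.79 kN/m³.
q_ult = q·N_q + 0.5·γ·B·N_γ·s_γ
     = 17.954 × 33.296 + 0.5 × 10.79 × 1.08 × 48 × 0.87
     = 597.8 + 243.32 = 841.12 kPa.
q_net = 841.12 − 17.954 = 823.16 kPa.
q_all(net) = 823.16 / 2.5 = 329.27 kPa.

q_all(net) ≈ 330 kPa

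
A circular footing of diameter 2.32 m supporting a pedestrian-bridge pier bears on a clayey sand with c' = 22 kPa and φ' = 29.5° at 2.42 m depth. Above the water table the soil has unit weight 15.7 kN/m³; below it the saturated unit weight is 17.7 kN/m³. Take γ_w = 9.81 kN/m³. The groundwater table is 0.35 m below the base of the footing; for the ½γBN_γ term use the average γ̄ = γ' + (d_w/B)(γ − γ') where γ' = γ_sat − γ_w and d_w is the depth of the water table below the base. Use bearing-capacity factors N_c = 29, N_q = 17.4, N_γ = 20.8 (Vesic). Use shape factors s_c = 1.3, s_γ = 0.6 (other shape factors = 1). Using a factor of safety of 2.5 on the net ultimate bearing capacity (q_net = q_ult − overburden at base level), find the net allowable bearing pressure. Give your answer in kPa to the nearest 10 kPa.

q_all(net) ≈ 630 kPa

q = γ·D_f = 15.7 × 2.42 = 37.994 kPa.
γ' = 7.89 kN/m³; averaging over the depth B below the base, γ̄ = γ' + (d_w/B)(γ − γ') = 9.0682 kN/m³.
c·N_c·s_c = 22 × 29 × 1.3 = 829.4 kPa
q·N_q = 37.994 × 17.4 = 661.1 kPa
0.5·γ·B·N_γ·s_γ = 0.5 × 9.0682 × 2.32 × 20.8 × 0.6 = 131.28 kPa
q_ult = 829.4 + 661.1 + 131.28 = 1621.8 kPa.
q_net = 1621.8 − 37.994 = 1583.8 kPa.
q_all(net) = 1583.8 / 2.5 = 633.51 kPa.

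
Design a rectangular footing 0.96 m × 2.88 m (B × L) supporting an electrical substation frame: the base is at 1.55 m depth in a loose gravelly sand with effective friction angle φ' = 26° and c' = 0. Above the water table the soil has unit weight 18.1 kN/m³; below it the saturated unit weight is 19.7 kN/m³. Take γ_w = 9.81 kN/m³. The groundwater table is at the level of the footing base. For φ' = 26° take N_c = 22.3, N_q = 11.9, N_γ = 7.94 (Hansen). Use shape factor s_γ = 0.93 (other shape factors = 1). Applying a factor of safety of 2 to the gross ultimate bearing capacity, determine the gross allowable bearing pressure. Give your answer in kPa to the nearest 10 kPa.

q_all ≈ 180 kPa

Overburden at base level: q = 18.1 × 1.55 = 28.055 kPa.
Below the base the soil is submerged, so the ½γBN_γ term uses γ' = 19.7 − 9.81 = 9.89 kN/m³.
Surcharge term q·N_q = 28.055 × 11.9 = 333.85 kPa; self-weight term 0.5·γ·B·N_γ·s_γ = 0.5 × 9.89 × 0.96 × 7.94 × 0.93 = 35.054 kPa.
q_ult = 333.85 + 35.054 = 368.91 kPa.
q_all = q_ult / FS = 368.91 / 2 = 184.45 kPa.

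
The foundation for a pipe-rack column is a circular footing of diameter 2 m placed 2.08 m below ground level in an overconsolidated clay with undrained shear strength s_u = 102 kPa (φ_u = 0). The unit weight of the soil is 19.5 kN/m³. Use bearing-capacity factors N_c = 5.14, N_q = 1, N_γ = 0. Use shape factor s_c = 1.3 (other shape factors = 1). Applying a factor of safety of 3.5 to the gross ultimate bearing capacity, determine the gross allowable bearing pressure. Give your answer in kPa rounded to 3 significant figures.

Overburden at base level: q = 19.5 × 2.08 = 40.56 kPa.
Cohesion term c·N_c·s_c = 102 × 5.14 × 1.3 = 681.56 kPa; surcharge term q·N_q = 40.56 × 1 = 40.56 kPa.
q_ult = 681.56 + 40.56 = 722.12 kPa.
q_all = q_ult / FS = 722.12 / 3.5 = 206.32 kPa.

q_all ≈ 206 kPa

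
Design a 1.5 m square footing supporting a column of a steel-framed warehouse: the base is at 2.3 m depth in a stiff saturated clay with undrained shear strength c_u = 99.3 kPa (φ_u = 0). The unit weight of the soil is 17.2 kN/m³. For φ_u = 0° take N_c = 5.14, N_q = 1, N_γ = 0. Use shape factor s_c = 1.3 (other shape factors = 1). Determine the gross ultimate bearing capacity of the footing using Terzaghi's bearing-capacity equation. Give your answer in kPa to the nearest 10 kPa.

q = γ·D_f = 17.2 × 2.3 = 39.56 kPa.
c·N_c·s_c = 99.3 × 5.14 × 1.3 = 663.52 kPa
q·N_q = 39.56 × 1 = 39.56 kPa
q_ult = 663.52 + 39.56 = 703.08 kPa.

q_ult ≈ 700 kPa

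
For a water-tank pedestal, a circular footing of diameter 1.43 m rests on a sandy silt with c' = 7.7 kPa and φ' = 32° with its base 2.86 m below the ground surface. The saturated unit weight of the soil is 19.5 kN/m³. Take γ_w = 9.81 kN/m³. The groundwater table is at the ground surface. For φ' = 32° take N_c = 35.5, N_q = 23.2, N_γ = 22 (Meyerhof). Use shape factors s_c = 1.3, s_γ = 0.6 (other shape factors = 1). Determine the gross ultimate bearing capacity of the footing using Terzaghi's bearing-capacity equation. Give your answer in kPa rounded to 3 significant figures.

q_ult ≈ 1090 kPa

Water table at ground surface, so effective unit weight γ' = 19.5 − 9.81 = 9.69 kN/m³ is used throughout; overburden q = 9.69 × 2.86 = 27.713 kPa; the same γ' applies in the ½γBN_γ term.
Cohesion term c·N_c·s_c = 7.7 × 35.5 × 1.3 = 355.36 kPa; surcharge term q·N_q = 27.713 × 23.2 = 642.95 kPa; self-weight term 0.5·γ·B·N_γ·s_γ = 0.5 × 9.69 × 1.43 × 22 × 0.6 = 91.454 kPa.
q_ult = 355.36 + 642.95 + 91.454 = 1089.8 kPa.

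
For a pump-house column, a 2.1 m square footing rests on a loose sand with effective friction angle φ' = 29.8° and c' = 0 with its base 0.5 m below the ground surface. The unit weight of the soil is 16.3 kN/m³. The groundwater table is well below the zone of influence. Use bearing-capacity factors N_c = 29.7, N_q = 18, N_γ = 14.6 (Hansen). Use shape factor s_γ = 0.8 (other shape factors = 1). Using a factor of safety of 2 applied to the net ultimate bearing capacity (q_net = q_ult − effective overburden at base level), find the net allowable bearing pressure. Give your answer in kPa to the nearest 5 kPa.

q = γ·D_f = 16.3 × 0.5 = 8.15 kPa.
q·N_q = 8.15 × 18 = 146.7 kPa
0.5·γ·B·N_γ·s_γ = 0.5 × 16.3 × 2.1 × 14.6 × 0.8 = 199.9 kPa
q_ult = 146.7 + 199.9 = 346.6 kPa.
Net ultimate: q_net = 346.6 − 8.15 = 338.45 kPa.
q_all(net) = 338.45 / 2 = 169.23 kPa.

q_all(net) ≈ 170 kPa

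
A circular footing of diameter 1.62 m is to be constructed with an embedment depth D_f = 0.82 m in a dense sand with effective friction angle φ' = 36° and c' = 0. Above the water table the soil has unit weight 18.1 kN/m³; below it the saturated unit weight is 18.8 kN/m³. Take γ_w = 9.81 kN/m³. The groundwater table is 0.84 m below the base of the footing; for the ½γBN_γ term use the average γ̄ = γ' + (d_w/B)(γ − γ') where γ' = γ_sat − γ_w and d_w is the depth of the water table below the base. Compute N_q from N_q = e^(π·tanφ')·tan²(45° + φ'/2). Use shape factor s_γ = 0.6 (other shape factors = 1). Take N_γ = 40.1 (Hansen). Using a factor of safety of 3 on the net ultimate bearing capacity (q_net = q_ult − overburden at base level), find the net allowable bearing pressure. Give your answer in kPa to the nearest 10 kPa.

q_all(net) ≈ 270 kPa

N_q = e^(π·tan36°)·tan²(63°) = 37.75.
Effective surcharge at the founding depth q = γ·D_f = 18.1 × 0.82 = 14.842 kPa.
With d_w = 0.84 m < B, γ̄ = 8.99 + (0.84/1.62) × (18.1 − 8.99) = 13.714 kN/m³.
q_ult = q·N_q + 0.5·γ·B·N_γ·s_γ
     = 14.842 × 37.752 + 0.5 × 13.714 × 1.62 × 40.1 × 0.6
     = 560.32 + 267.26 = 827.58 kPa.
q_net = 827.58 − 14.842 = 812.74 kPa.
q_all(net) = 812.74 / 3 = 270.91 kPa.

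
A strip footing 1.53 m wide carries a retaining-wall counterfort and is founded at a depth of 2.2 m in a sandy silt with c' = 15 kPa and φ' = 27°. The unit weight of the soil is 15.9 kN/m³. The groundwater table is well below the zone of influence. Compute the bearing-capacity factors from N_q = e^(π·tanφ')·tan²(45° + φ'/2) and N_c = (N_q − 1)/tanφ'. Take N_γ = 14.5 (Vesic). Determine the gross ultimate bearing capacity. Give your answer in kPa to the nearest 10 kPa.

q_ult ≈ 1000 kPa

tan27° = 0.5095, so N_q = e^(π×0.5095)·tan²(58.5°) = 4.957 × 2.663 = 13.2.
N_c = (13.2 − 1)/tan27° = 23.94.
Overburden at base level: q = 15.9 × 2.2 = 34.98 kPa.
Cohesion term c·N_c = 15 × 23.942 = 359.13 kPa; surcharge term q·N_q = 34.98 × 13.199 = 461.71 kPa; self-weight term 0.5·γ·B·N_γ = 0.5 × 15.9 × 1.53 × 14.5 = 176.37 kPa.
q_ult = 359.13 + 461.71 + 176.37 = 997.21 kPa.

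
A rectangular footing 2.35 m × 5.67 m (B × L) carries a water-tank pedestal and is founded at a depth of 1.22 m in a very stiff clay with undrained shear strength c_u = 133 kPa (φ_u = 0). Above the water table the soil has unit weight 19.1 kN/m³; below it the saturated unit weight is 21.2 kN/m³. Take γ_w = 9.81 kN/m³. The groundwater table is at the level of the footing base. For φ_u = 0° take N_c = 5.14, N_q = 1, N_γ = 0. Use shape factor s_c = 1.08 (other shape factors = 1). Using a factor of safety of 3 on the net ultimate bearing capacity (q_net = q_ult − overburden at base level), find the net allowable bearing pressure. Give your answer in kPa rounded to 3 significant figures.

Overburden at base level: q = 19.1 × 1.22 = 23.302 kPa.
Cohesion term c·N_c·s_c = 133 × 5.14 × 1.08 = 738.31 kPa; surcharge term q·N_q = 23.302 × 1 = 23.302 kPa.
q_ult = 738.31 + 23.302 = 761.61 kPa.
q_net = 761.61 − 23.302 = 738.31 kPa.
q_all(net) = 738.31 / 3 = 246.1 kPa.

q_all(net) ≈ 246 kPa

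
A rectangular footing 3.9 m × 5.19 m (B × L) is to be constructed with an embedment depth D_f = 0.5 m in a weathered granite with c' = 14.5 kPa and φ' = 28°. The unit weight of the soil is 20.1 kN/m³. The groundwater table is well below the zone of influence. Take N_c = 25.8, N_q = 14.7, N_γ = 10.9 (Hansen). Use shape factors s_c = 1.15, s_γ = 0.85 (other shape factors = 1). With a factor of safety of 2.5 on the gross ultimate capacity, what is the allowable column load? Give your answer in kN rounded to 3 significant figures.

Overburden at base level: q = 20.1 × 0.5 = 10.05 kPa.
Cohesion term c·N_c·s_c = 14.5 × 25.8 × 1.15 = 430.21 kPa; surcharge term q·N_q = 10.05 × 14.7 = 147.74 kPa; self-weight term 0.5·γ·B·N_γ·s_γ = 0.5 × 20.1 × 3.9 × 10.9 × 0.85 = 363.14 kPa.
q_ult = 430.21 + 147.74 + 363.14 = 941.09 kPa.
Gross allowable pressure q_all = 941.09 / 2.5 = 376.44 kPa.
Footing area = 20.241 m², so allowable column load = 376.44 × 20.241 = 7619.5 kN.

P_all ≈ 7620 kN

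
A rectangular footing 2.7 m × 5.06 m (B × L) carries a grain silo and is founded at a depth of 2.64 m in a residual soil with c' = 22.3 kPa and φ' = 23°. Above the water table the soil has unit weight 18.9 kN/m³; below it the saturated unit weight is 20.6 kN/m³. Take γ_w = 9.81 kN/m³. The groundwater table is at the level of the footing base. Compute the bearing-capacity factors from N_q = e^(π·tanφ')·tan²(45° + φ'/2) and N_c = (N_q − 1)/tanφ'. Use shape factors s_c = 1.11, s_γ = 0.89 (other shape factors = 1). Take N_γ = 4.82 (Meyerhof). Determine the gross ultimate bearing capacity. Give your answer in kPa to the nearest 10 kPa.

q_ult ≈ 940 kPa

tan23° = 0.4245, so N_q = e^(π×0.4245)·tan²(56.5°) = 3.794 × 2.283 = 8.66.
N_c = (8.66 − 1)/tan23° = 18.05.
Effective surcharge at the founding depth q = γ·D_f = 18.9 × 2.64 = 49.896 kPa.
The water table coincides with the base, so in the self-weight term γ → γ' = 10.79 kN/m³.
q_ult = c·N_c·s_c + q·N_q + 0.5·γ·B·N_γ·s_γ
     = 22.3 × 18.049 × 1.11 + 49.896 × 8.6612 + 0.5 × 10.79 × 2.7 × 4.82 × 0.89
     = 446.76 + 432.16 + 62.487 = 941.4 kPa.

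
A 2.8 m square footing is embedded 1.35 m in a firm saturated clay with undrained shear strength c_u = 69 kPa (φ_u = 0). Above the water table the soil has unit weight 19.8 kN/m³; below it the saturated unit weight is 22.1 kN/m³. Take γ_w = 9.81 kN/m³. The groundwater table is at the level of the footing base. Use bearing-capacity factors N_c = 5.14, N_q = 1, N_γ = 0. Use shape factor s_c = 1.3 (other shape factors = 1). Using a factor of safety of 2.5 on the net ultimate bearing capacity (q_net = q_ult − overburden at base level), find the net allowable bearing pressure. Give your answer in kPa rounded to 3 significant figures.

q_all(net) ≈ 184 kPa

q = γ·D_f = 19.8 × 1.35 = 26.73 kPa.
c·N_c·s_c = 69 × 5.14 × 1.3 = 461.06 kPa
q·N_q = 26.73 × 1 = 26.73 kPa
q_ult = 461.06 + 26.73 = 487.79 kPa.
q_net = 487.79 − 26.73 = 461.06 kPa.
q_all(net) = 461.06 / 2.5 = 184.42 kPa.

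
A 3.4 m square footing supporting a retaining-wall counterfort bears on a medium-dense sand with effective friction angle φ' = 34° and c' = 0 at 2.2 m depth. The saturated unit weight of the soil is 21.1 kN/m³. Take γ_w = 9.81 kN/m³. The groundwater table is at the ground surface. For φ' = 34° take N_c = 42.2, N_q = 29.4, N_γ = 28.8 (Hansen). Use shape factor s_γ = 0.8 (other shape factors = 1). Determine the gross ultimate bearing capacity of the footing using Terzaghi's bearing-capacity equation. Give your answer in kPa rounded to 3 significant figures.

Water table at ground surface, so effective unit weight γ' = 21.1 − 9.81 = 11.29 kN/m³ is used throughout; overburden q = 11.29 × 2.2 = 24.838 kPa; the same γ' applies in the ½γBN_γ term.
Surcharge term q·N_q = 24.838 × 29.4 = 730.24 kPa; self-weight term 0.5·γ·B·N_γ·s_γ = 0.5 × 11.29 × 3.4 × 28.8 × 0.8 = 442.21 kPa.
q_ult = 730.24 + 442.21 = 1172.4 kPa.

q_ult ≈ 1170 kPa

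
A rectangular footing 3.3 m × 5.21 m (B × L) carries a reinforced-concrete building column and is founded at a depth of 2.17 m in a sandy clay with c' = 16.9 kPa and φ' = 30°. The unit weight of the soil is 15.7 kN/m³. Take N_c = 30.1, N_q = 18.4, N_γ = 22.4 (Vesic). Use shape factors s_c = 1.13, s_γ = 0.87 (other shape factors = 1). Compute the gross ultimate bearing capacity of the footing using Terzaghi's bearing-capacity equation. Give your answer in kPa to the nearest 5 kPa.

q = γ·D_f = 15.7 × 2.17 = 34.069 kPa.
c·N_c·s_c = 16.9 × 30.1 × 1.13 = 574.82 kPa
q·N_q = 34.069 × 18.4 = 626.87 kPa
0.5·γ·B·N_γ·s_γ = 0.5 × 15.7 × 3.3 × 22.4 × 0.87 = 504.84 kPa
q_ult = 574.82 + 626.87 + 504.84 = 1706.5 kPa.

q_ult ≈ 1705 kPa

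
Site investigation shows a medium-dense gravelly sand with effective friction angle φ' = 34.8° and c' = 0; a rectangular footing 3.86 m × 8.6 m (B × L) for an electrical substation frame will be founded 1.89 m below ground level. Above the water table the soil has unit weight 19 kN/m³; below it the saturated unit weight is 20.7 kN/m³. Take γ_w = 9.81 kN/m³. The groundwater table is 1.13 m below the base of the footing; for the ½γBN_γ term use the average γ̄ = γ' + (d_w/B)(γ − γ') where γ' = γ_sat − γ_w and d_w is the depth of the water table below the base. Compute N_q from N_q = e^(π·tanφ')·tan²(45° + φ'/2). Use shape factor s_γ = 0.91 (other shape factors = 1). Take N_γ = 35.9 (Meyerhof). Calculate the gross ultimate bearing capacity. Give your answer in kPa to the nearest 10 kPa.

q_ult ≈ 2000 kPa

tan34.8° = 0.695, so N_q = e^(π×0.695)·tan²(62.4°) = 8.877 × 3.659 = 32.48.
Overburden at base level: q = 19 × 1.89 = 35.91 kPa.
The water table is 1.13 m below the base (< B = 3.86 m), so the ½γBN_γ term uses γ̄ = γ' + (d_w/B)(γ − γ') = 10.89 + (1.13/3.86)(19 − 10.89) = 13.264 kN/m³.
Surcharge term q·N_q = 35.91 × 32.48 = 1166.4 kPa; self-weight term 0.5·γ·B·N_γ·s_γ = 0.5 × 13.264 × 3.86 × 35.9 × 0.91 = 836.32 kPa.
q_ult = 1166.4 + 836.32 = 2002.7 kPa.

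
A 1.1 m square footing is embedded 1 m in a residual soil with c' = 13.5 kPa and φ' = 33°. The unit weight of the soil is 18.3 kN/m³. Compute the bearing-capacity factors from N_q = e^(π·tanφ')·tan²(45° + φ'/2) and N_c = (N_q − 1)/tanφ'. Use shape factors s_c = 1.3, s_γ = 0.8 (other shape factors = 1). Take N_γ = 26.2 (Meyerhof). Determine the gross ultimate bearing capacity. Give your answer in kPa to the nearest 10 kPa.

tan33° = 0.6494, so N_q = e^(π×0.6494)·tan²(61.5°) = 7.692 × 3.392 = 26.09.
N_c = (26.09 − 1)/tan33° = 38.64.
q = γ·D_f = 18.3 × 1 = 18.3 kPa.
c·N_c·s_c = 13.5 × 38.638 × 1.3 = 678.1 kPa
q·N_q = 18.3 × 26.092 = 477.48 kPa
0.5·γ·B·N_γ·s_γ = 0.5 × 18.3 × 1.1 × 26.2 × 0.8 = 210.96 kPa
q_ult = 678.1 + 477.48 + 210.96 = 1366.5 kPa.

q_ult ≈ 1370 kPa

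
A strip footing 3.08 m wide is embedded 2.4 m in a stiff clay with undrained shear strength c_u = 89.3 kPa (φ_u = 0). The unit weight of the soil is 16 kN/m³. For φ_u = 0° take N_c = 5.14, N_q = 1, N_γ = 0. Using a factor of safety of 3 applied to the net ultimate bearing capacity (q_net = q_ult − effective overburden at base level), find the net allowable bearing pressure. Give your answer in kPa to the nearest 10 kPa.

q_all(net) ≈ 150 kPa

Effective surcharge at the founding depth q = γ·D_f = 16 × 2.4 = 38.4 kPa.
q_ult = c·N_c + q·N_q
     = 89.3 × 5.14 + 38.4 × 1
     = 459 + 38.4 = 497.4 kPa.
Net ultimate: q_net = 497.4 − 38.4 = 459 kPa.
q_all(net) = 459 / 3 = 153 kPa.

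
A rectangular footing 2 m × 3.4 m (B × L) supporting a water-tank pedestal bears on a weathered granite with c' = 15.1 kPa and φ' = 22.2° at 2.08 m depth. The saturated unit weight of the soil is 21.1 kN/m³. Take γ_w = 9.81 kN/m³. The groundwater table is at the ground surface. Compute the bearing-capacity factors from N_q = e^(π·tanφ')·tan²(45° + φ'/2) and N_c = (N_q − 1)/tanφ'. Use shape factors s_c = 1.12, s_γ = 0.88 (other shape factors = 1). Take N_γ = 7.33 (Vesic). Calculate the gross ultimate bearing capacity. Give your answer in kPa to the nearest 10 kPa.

q_ult ≈ 550 kPa

tan22.2° = 0.4081, so N_q = e^(π×0.4081)·tan²(56.1°) = 3.604 × 2.215 = 7.98.
N_c = (7.98 − 1)/tan22.2° = 17.11.
With the water table at the surface the whole profile is submerged: γ' = 21.1 − 9.81 = 11.29 kN/m³, so q = γ'·D_f = 23.483 kPa; the same γ' applies in the ½γBN_γ term.
q_ult = c·N_c·s_c + q·N_q + 0.5·γ·B·N_γ·s_γ
     = 15.1 × 17.108 × 1.12 + 23.483 × 7.9816 + 0.5 × 11.29 × 2 × 7.33 × 0.88
     = 289.33 + 187.43 + 72.825 = 549.59 kPa.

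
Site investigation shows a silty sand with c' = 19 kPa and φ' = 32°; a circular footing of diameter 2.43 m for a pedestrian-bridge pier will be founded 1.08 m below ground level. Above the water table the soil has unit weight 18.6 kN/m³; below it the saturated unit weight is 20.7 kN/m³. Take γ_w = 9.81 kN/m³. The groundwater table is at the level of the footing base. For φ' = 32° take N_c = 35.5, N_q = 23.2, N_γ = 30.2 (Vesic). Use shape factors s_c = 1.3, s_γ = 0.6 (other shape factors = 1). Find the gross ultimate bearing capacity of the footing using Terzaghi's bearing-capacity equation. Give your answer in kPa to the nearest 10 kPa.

Effective surcharge at the founding depth q = γ·D_f = 18.6 × 1.08 = 20.088 kPa.
The water table coincides with the base, so in the self-weight term γ → γ' = 10.89 kN/m³.
q_ult = c·N_c·s_c + q·N_q + 0.5·γ·B·N_γ·s_γ
     = 19 × 35.5 × 1.3 + 20.088 × 23.2 + 0.5 × 10.89 × 2.43 × 30.2 × 0.6
     = 876.85 + 466.04 + 239.75 = 1582.6 kPa.

q_ult ≈ 1580 kPa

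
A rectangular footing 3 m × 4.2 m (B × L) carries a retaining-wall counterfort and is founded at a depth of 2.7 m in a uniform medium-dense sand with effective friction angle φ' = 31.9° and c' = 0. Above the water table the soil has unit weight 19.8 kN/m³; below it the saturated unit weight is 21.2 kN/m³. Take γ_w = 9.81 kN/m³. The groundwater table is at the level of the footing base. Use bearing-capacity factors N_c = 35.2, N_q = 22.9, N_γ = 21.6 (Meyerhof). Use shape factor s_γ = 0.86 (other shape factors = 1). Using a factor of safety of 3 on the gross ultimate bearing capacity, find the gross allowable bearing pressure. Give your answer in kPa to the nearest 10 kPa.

q_all ≈ 510 kPa

q = γ·D_f = 19.8 × 2.7 = 53.46 kPa.
For the ½γBN_γ term take γ' = 21.2 − 9.81 = 11.39 kN/m³ (soil below base is submerged).
q·N_q = 53.46 × 22.9 = 1224.2 kPa
0.5·γ·B·N_γ·s_γ = 0.5 × 11.39 × 3 × 21.6 × 0.86 = 317.37 kPa
q_ult = 1224.2 + 317.37 = 1541.6 kPa.
q_all = 1541.6 / 3 = 513.87 kPa.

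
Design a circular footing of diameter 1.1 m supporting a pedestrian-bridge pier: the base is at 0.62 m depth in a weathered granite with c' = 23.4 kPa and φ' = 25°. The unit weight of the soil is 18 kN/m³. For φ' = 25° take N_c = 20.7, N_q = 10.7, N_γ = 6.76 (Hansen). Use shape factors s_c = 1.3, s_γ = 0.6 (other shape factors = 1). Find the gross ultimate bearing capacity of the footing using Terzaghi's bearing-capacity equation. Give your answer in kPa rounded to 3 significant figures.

Effective surcharge at the founding depth q = γ·D_f = 18 × 0.62 = 11.16 kPa.
q_ult = c·N_c·s_c + q·N_q + 0.5·γ·B·N_γ·s_γ
     = 23.4 × 20.7 × 1.3 + 11.16 × 10.7 + 0.5 × 18 × 1.1 × 6.76 × 0.6
     = 629.69 + 119.41 + 40.154 = 789.26 kPa.

q_ult ≈ 789 kPa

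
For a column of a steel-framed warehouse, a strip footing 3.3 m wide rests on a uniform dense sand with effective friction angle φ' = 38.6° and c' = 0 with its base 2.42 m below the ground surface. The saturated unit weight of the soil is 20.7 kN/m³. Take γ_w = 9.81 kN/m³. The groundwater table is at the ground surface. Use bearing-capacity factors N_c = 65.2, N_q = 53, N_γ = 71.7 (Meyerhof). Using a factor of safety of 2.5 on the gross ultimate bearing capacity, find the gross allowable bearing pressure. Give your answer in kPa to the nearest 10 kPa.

q_all ≈ 1070 kPa

With the water table at the surface the whole profile is submerged: γ' = 20.7 − 9.81 = 10.89 kN/m³, so q = γ'·D_f = 26.354 kPa; the same γ' applies in the ½γBN_γ term.
q_ult = q·N_q + 0.5·γ·B·N_γ
     = 26.354 × 53 + 0.5 × 10.89 × 3.3 × 71.7
     = 1396.8 + 1288.3 = 2685.1 kPa.
q_all = 2685.1 / 2.5 = 1074 kPa.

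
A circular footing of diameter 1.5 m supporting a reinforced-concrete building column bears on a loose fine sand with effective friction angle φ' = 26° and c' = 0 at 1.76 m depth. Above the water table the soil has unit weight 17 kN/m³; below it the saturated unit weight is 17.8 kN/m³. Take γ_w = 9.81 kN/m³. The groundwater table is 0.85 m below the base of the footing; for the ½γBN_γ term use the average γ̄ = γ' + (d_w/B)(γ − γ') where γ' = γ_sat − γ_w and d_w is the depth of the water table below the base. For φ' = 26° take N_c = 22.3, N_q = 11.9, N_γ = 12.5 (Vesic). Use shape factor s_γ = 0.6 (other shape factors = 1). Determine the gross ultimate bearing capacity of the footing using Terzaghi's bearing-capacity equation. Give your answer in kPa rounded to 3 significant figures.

q_ult ≈ 430 kPa

Overburden at base level: q = 17 × 1.76 = 29.92 kPa.
The water table is 0.85 m below the base (< B = 1.5 m), so the ½γBN_γ term uses γ̄ = γ' + (d_w/B)(γ − γ') = 7.99 + (0.85/1.5)(17 − 7.99) = 13.096 kN/m³.
Surcharge term q·N_q = 29.92 × 11.9 = 356.05 kPa; self-weight term 0.5·γ·B·N_γ·s_γ = 0.5 × 13.096 × 1.5 × 12.5 × 0.6 = 73.663 kPa.
q_ult = 356.05 + 73.663 = 429.71 kPa.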